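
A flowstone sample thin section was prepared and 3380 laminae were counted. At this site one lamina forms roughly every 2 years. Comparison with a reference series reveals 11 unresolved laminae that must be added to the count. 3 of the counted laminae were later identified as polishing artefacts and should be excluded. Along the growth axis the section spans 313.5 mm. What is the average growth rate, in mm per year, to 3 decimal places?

Adjusted count: 3380 − 3 + 11 = 3388 laminae.
3388 laminae at 2 years each span 3388 × 2 = 6776 years.
313.5 mm over 6776 years gives 313.5 / 6776 ≈ 0.046 mm per year.

0.046 mm per year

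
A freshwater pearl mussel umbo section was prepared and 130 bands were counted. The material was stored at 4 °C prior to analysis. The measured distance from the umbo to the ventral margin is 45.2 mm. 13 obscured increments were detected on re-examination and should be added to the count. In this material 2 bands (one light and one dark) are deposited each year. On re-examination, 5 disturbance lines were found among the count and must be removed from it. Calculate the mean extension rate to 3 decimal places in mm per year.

Correcting the raw count gives 130 − 5 + 13 = 138 true bands.
138 bands at 2 per year is 138 / 2 = 69 years.
45.2 mm over 69 years gives 45.2 / 69 ≈ 0.655 mm per year.

0.655 mm per year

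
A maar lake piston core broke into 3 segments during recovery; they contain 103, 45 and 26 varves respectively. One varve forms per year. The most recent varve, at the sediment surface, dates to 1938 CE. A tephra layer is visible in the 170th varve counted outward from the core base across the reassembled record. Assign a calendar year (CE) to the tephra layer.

1934 CE

Total varves = 103 + 45 + 26 = 174.
Between varve 170 and the sediment surface there are 174 − 170 = 4 varves.
Counting back 4 years from 1938 CE places the tephra layer in 1938 − 4 = 1934 CE.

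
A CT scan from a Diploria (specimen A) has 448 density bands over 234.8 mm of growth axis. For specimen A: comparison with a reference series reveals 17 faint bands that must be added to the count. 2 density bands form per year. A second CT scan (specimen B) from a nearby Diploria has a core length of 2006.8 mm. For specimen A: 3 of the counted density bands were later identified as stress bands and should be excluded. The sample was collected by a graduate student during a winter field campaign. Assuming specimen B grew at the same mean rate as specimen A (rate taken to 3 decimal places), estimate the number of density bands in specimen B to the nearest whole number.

Specimen A: after corrections the count is 448 − 3 + 17 = 462 density bands.
Specimen A: 462 density bands at 2 per year is 462 / 2 = 231 years.
A: Mean rate = 234.8 mm / 231 years ≈ 1.016 mm/yr.
For B, 2006.8 / 1.016 = 1975.20 years; at 2 density bands per year that is 1975.20 × 2 ≈ 3950 density bands.

3950 density bands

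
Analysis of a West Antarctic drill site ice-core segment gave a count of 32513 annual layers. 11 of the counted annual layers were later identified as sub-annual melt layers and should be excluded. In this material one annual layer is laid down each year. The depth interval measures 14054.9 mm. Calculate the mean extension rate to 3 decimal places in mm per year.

0.432 mm per year

Adjusted count: 32513 − 11 = 32502 annual layers.
14054.9 mm over 32502 years gives 14054.9 / 32502 ≈ 0.432 mm per year.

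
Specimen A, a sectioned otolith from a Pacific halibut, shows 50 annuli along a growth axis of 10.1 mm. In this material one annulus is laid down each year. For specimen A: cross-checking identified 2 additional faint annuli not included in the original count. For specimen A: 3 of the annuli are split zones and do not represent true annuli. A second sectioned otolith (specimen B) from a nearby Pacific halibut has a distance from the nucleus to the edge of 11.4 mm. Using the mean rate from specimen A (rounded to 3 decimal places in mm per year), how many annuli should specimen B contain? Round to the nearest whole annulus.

55 annuli

Specimen A: true annulus count = 50 − 3 + 2 = 49.
A: Mean rate = 10.1 mm / 49 years ≈ 0.206 mm per year.
B spans 11.4 / 0.206 = 55.34 years ≈ 55 annuli.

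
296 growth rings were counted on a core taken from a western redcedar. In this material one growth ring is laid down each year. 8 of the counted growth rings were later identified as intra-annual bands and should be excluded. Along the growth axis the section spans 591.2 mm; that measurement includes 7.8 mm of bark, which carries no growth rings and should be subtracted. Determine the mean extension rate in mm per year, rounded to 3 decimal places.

2.026 mm per year

True growth ring count = 296 − 8 = 288.
Removing the 7.8 mm offcut leaves 591.2 − 7.8 = 583.4 mm.
Extension rate ≈ 583.4 / 288 = 2.026 mm per year.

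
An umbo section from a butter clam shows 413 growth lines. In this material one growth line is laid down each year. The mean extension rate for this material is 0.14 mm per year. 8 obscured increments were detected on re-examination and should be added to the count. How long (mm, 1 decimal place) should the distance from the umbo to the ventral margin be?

After corrections the count is 413 + 8 = 421 growth lines.
Length ≈ 0.14 × 421 = 58.9 mm.

58.9 mm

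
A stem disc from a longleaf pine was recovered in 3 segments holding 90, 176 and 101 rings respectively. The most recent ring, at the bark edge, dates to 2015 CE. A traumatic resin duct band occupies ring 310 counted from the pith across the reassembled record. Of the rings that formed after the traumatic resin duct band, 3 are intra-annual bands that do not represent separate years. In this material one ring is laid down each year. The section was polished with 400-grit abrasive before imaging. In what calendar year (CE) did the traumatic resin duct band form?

Total rings = 90 + 176 + 101 = 367.
367 − 310 = 57 rings lie beyond the traumatic resin duct band toward the bark edge.
Removing the 3 false rings leaves 57 − 3 = 54 true rings beyond the traumatic resin duct band.
Counting back 54 years from 2015 CE places the traumatic resin duct band in 2015 − 54 = 1961 CE.

1961 CE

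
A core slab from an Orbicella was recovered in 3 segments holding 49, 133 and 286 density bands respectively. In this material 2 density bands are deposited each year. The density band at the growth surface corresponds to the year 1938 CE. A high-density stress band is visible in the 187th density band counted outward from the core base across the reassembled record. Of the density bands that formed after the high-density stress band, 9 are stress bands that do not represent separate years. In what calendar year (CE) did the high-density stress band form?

1802 CE

Total density bands = 49 + 133 + 286 = 468.
The high-density stress band sits at density band 187 from the core base, so 468 − 187 = 281 density bands formed after it.
Removing the 9 false density bands leaves 281 − 9 = 272 true density bands beyond the high-density stress band.
With 2 density bands per year, 272 / 2 = 136 years.
Counting back 136 years from 1938 CE places the high-density stress band in 1938 − 136 = 1802 CE.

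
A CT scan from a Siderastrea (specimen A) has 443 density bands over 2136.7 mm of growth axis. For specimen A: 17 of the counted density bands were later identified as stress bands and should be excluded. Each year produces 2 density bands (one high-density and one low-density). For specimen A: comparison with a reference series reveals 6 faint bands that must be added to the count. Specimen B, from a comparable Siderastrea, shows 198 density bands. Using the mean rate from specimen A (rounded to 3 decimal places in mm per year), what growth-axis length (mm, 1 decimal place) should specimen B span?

979.3 mm

Specimen A: correcting the raw count gives 443 − 17 + 6 = 432 true density bands.
Specimen A: dividing by 2 density bands per year: 432 / 2 = 216 years.
A: Extension rate ≈ 2136.7 / 216 = 9.892 mm/year.
Specimen B: with 2 density bands per year, 198 / 2 = 99 years. For B, 9.892 mm/year × 99 years = 979.3 mm.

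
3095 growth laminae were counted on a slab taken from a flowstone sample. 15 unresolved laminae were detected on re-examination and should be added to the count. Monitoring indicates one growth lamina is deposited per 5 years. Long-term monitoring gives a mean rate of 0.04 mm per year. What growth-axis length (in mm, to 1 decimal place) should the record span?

622.0 mm

True growth lamina count = 3095 + 15 = 3110.
At 5 years per growth lamina, 3110 × 5 = 15550 years.
Length ≈ 0.04 × 15550 = 622.0 mm.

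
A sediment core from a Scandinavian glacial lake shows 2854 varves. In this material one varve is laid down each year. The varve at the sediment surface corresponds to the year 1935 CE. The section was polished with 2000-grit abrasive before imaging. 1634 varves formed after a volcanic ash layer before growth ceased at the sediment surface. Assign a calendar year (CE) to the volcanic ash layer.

301 CE

There are 1634 varves younger than the volcanic ash layer.
1935 − 1634 = 301 CE.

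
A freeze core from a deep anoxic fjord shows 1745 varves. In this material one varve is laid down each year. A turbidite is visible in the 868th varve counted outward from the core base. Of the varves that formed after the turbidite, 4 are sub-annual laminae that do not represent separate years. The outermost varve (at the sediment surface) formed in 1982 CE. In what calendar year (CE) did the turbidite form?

Between varve 868 and the sediment surface there are 1745 − 868 = 877 varves.
Excluding 4 false varves: 877 − 4 = 873.
The varve at the sediment surface is 1982 CE, so the turbidite dates to 1982 − 873 = 1109 CE.

1109 CE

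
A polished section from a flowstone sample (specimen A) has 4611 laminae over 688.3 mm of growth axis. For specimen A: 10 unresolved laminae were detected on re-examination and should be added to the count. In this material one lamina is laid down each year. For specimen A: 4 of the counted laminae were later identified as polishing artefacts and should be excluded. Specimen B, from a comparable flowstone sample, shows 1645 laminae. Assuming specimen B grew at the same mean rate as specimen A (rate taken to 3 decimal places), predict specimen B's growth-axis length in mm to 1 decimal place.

Specimen A: adjusted count: 4611 − 4 + 10 = 4617 laminae.
A: 688.3 mm over 4617 years gives 688.3 / 4617 ≈ 0.149 mm per year.
For B, 0.149 mm/year × 1645 years = 245.1 mm.

245.1 mm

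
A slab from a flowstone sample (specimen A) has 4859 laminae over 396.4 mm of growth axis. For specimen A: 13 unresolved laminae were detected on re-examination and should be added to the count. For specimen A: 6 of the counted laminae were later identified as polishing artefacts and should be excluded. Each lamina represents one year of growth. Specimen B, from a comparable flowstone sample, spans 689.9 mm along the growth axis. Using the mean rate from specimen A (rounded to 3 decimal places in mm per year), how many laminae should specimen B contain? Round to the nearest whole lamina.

8517 laminae

Specimen A: correcting the raw count gives 4859 − 6 + 13 = 4866 true laminae.
A: Extension rate ≈ 396.4 / 4866 = 0.081 mm/year.
For B, 689.9 / 0.081 = 8517.28 years ≈ 8517 laminae.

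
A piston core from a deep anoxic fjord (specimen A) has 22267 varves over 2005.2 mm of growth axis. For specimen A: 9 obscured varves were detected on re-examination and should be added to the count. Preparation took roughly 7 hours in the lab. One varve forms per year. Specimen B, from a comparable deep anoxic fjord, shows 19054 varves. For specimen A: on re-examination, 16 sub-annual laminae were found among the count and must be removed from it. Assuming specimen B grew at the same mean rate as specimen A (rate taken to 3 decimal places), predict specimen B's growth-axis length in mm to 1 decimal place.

1714.9 mm

Specimen A: correcting the raw count gives 22267 − 16 + 9 = 22260 true varves.
A: Mean rate = 2005.2 mm / 22260 years ≈ 0.090 mm/yr.
B's length ≈ 0.090 × 19054 = 1714.9 mm.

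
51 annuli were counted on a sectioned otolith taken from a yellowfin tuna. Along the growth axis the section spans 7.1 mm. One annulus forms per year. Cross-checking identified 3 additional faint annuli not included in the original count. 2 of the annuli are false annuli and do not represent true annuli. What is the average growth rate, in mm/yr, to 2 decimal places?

0.14 mm/yr

Adjusted count: 51 − 2 + 3 = 52 annuli.
Extension rate ≈ 7.1 / 52 = 0.14 mm/yr.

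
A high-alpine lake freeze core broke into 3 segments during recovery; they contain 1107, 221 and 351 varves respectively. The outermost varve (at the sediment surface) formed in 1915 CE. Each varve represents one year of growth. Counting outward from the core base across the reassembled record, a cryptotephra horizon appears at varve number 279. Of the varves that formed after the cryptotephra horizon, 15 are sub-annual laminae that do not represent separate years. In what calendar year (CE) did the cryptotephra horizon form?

Total varves = 1107 + 221 + 351 = 1679.
Between varve 279 and the sediment surface there are 1679 − 279 = 1400 varves.
Excluding 15 false varves: 1400 − 15 = 1385.
1915 − 1385 = 530 CE.

530 CE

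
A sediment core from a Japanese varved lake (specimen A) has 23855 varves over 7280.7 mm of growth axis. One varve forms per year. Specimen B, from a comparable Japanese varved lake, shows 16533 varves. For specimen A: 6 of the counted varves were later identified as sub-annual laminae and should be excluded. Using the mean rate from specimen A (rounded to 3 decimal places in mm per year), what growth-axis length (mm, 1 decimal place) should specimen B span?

5042.6 mm

Specimen A: adjusted count: 23855 − 6 = 23849 varves.
A: 7280.7 mm over 23849 years gives 7280.7 / 23849 ≈ 0.305 mm/yr.
Length of B = 0.305 × 16533 = 5042.6 mm.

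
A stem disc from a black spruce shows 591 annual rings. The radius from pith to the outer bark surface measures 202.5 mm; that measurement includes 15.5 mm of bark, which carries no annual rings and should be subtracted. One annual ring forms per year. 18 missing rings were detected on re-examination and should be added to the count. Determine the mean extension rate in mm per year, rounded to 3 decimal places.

Correcting the raw count gives 591 + 18 = 609 true annual rings.
Net length = 202.5 − 15.5 = 187.0 mm.
187.0 mm over 609 years gives 187.0 / 609 ≈ 0.307 mm per year.

0.307 mm per year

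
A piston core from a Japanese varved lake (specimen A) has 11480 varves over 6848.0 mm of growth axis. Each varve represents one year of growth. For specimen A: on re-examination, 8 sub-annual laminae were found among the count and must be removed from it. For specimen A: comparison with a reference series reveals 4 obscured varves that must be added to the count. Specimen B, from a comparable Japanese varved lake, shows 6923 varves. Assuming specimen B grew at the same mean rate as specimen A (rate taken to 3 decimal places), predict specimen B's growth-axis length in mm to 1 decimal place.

4133.0 mm

Specimen A: correcting the raw count gives 11480 − 8 + 4 = 11476 true varves.
A: Mean rate = 6848.0 mm / 11476 years ≈ 0.597 mm per year.
For B, 0.597 mm/year × 6923 years = 4133.0 mm.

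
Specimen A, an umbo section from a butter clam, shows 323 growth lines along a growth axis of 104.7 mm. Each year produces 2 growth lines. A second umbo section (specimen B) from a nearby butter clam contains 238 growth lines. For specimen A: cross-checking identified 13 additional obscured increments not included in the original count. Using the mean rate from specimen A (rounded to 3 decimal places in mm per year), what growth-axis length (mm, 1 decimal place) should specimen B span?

74.1 mm

Specimen A: correcting the raw count gives 323 + 13 = 336 true growth lines.
Specimen A: dividing by 2 growth lines per year: 336 / 2 = 168 years.
A: 104.7 mm over 168 years gives 104.7 / 168 ≈ 0.623 mm/year.
Specimen B: dividing by 2 growth lines per year: 238 / 2 = 119 years. B's length ≈ 0.623 × 119 = 74.1 mm.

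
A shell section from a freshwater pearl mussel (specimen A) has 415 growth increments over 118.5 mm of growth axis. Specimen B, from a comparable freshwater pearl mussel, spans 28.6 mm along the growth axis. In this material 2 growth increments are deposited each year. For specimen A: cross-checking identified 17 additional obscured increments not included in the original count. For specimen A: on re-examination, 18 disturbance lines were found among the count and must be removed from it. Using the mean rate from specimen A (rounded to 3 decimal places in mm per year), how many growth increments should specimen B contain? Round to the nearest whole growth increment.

Specimen A: adjusted count: 415 − 18 + 17 = 414 growth increments.
Specimen A: 414 growth increments at 2 per year is 414 / 2 = 207 years.
A: Mean rate = 118.5 mm / 207 years ≈ 0.572 mm/year.
For B, 28.6 / 0.572 = 50.00 years; at 2 growth increments per year that is 50.00 × 2 ≈ 100 growth increments.

100 growth increments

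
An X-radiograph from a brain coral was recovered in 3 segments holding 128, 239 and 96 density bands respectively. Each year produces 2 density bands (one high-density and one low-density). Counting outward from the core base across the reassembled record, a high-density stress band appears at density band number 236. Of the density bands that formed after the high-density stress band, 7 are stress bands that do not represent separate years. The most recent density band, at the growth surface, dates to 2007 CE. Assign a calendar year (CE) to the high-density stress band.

1897 CE

Total density bands = 128 + 239 + 96 = 463.
463 − 236 = 227 density bands lie beyond the high-density stress band toward the growth surface.
Removing the 7 false density bands leaves 227 − 7 = 220 true density bands beyond the high-density stress band.
Dividing by 2 density bands per year: 220 / 2 = 110 years.
Counting back 110 years from 2007 CE places the high-density stress band in 2007 − 110 = 1897 CE.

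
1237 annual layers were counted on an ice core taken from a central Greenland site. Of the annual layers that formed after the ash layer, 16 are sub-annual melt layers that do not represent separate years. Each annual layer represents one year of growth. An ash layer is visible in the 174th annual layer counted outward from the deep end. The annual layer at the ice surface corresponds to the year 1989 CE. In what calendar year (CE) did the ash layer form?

942 CE

1237 − 174 = 1063 annual layers lie beyond the ash layer toward the ice surface.
Excluding 16 false annual layers: 1063 − 16 = 1047.
The annual layer at the ice surface is 1989 CE, so the ash layer dates to 1989 − 1047 = 942 CE.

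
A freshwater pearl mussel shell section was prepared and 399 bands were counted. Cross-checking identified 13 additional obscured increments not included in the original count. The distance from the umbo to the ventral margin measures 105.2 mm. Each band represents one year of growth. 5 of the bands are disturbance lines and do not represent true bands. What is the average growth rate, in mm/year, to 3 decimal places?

0.258 mm/year

Adjusted count: 399 − 5 + 13 = 407 bands.
Extension rate ≈ 105.2 / 407 = 0.258 mm/year.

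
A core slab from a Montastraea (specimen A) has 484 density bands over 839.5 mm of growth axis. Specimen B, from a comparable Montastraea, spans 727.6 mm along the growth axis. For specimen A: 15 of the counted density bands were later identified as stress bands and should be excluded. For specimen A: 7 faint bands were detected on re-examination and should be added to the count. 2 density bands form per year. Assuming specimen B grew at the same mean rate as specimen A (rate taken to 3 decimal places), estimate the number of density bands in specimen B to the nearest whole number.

Specimen A: after corrections the count is 484 − 15 + 7 = 476 density bands.
Specimen A: dividing by 2 density bands per year: 476 / 2 = 238 years.
A: Mean rate = 839.5 mm / 238 years ≈ 3.527 mm per year.
For B, 727.6 / 3.527 = 206.29 years; at 2 density bands per year that is 206.29 × 2 ≈ 413 density bands.

413 density bands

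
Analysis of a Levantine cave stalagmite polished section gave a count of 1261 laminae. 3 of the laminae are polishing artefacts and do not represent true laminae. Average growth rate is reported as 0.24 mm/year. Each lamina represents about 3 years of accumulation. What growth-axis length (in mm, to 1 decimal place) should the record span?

After corrections the count is 1261 − 3 = 1258 laminae.
1258 laminae at 3 years each span 1258 × 3 = 3774 years.
3774 years at 0.24 mm/year gives 0.24 × 3774 = 905.8 mm.

905.8 mm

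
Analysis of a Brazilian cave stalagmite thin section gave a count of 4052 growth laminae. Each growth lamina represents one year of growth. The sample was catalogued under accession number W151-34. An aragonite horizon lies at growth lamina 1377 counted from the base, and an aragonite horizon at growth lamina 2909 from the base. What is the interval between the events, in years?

1532 yr

Separation: 2909 − 1377 = 1532 growth laminae.
One growth lamina per year makes the interval 1532 years.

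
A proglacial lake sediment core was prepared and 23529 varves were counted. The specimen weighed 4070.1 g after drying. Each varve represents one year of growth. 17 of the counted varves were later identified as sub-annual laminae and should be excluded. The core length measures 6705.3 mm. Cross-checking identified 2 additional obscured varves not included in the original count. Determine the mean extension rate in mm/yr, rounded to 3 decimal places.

Correcting the raw count gives 23529 − 17 + 2 = 23514 true varves.
6705.3 mm over 23514 years gives 6705.3 / 23514 ≈ 0.285 mm/yr.

0.285 mm/yr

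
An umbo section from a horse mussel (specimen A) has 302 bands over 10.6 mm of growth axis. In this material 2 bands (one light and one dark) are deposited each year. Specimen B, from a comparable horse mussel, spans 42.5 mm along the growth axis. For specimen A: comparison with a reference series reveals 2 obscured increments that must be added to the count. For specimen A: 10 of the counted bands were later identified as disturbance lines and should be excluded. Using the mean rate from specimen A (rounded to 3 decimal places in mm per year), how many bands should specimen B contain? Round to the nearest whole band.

1181 bands

Specimen A: true band count = 302 − 10 + 2 = 294.
Specimen A: with 2 bands per year, 294 / 2 = 147 years.
A: Mean rate = 10.6 mm / 147 years ≈ 0.072 mm/year.
For B, 42.5 / 0.072 = 590.28 years; at 2 bands per year that is 590.28 × 2 ≈ 1181 bands.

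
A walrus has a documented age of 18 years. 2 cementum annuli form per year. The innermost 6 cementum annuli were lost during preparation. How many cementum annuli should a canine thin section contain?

30 cementum annuli

18 years at 2 cementum annuli per year gives 18 × 2 = 36 cementum annuli.
36 − 6 missed = 30 cementum annuli expected in the prepared section.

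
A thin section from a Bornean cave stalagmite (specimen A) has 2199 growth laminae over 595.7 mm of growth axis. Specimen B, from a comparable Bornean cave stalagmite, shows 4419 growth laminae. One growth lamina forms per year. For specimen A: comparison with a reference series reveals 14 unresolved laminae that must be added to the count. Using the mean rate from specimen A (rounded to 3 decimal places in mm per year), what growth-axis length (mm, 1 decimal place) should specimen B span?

1188.7 mm

Specimen A: after corrections the count is 2199 + 14 = 2213 growth laminae.
A: Extension rate ≈ 595.7 / 2213 = 0.269 mm/year.
Length of B = 0.269 × 4419 = 1188.7 mm.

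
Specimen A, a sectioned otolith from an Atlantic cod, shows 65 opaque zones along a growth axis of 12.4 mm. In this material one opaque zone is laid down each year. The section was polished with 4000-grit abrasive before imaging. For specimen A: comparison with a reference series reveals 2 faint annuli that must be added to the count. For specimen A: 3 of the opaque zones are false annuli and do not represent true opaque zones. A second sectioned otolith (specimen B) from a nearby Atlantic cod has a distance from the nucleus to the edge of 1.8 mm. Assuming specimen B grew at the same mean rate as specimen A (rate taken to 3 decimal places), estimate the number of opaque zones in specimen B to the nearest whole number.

9 opaque zones

Specimen A: correcting the raw count gives 65 − 3 + 2 = 64 true opaque zones.
A: 12.4 mm over 64 years gives 12.4 / 64 ≈ 0.194 mm/yr.
B spans 1.8 / 0.194 = 9.28 years ≈ 9 opaque zones.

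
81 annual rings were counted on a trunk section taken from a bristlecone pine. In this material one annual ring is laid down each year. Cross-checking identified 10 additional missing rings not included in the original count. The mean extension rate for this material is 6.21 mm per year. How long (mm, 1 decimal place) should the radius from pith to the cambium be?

True annual ring count = 81 + 10 = 91.
Length ≈ 6.21 × 91 = 565.1 mm.

565.1 mm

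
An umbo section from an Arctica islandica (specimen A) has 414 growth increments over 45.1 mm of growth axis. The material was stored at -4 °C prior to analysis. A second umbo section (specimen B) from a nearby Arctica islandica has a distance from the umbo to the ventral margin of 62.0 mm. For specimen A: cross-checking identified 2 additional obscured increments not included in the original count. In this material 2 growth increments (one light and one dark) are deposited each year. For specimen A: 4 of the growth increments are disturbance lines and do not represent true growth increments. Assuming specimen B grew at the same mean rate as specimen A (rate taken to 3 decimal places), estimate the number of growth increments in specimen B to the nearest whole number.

Specimen A: true growth increment count = 414 − 4 + 2 = 412.
Specimen A: with 2 growth increments per year, 412 / 2 = 206 years.
A: Mean rate = 45.1 mm / 206 years ≈ 0.219 mm/year.
For B, 62.0 / 0.219 = 283.11 years; at 2 growth increments per year that is 283.11 × 2 ≈ 566 growth increments.

566 growth increments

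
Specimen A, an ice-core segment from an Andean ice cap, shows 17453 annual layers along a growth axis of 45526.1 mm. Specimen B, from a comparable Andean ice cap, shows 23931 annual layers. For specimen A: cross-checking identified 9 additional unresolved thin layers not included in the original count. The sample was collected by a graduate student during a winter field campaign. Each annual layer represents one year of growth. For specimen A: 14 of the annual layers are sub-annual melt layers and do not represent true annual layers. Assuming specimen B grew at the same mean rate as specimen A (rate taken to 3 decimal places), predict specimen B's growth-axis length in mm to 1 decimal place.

Specimen A: after corrections the count is 17453 − 14 + 9 = 17448 annual layers.
A: 45526.1 mm over 17448 years gives 45526.1 / 17448 ≈ 2.609 mm per year.
Length of B = 2.609 × 23931 = 62436.0 mm.

62436.0 mm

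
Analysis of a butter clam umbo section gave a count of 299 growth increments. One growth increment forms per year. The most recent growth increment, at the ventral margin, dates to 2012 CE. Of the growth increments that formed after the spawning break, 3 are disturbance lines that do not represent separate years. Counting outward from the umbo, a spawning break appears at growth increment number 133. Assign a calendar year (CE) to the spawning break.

1849 CE

Between growth increment 133 and the ventral margin there are 299 − 133 = 166 growth increments.
Removing the 3 false growth increments leaves 166 − 3 = 163 true growth increments beyond the spawning break.
Counting back 163 years from 2012 CE places the spawning break in 2012 − 163 = 1849 CE.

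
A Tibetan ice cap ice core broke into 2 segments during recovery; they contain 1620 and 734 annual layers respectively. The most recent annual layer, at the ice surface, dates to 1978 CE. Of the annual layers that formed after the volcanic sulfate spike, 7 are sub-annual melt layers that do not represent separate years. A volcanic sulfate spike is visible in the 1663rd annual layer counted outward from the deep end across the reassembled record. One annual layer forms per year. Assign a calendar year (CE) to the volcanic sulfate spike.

1294 CE

Total annual layers = 1620 + 734 = 2354.
The volcanic sulfate spike sits at annual layer 1663 from the deep end, so 2354 − 1663 = 691 annual layers formed after it.
691 − 7 false = 684 true annual layers after the volcanic sulfate spike.
1978 − 684 = 1294 CE.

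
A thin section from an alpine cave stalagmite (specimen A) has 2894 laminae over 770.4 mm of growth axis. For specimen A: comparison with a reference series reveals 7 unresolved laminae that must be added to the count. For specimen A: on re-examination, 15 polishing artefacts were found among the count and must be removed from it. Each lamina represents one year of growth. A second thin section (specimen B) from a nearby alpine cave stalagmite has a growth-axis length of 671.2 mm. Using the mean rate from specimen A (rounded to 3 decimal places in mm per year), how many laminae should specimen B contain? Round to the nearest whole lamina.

Specimen A: correcting the raw count gives 2894 − 15 + 7 = 2886 true laminae.
A: 770.4 mm over 2886 years gives 770.4 / 2886 ≈ 0.267 mm/year.
Specimen B: 671.2 mm / 0.267 mm per year = 2513.86 years ≈ 2514 laminae.

2514 laminae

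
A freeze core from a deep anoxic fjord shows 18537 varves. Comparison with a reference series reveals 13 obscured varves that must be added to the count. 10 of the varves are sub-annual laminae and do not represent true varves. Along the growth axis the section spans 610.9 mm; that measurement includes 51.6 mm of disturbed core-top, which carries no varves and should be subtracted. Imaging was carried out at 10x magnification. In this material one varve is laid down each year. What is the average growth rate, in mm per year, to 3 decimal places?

0.030 mm per year

Correcting the raw count gives 18537 − 10 + 13 = 18540 true varves.
Net length = 610.9 − 51.6 = 559.3 mm.
Extension rate ≈ 559.3 / 18540 = 0.030 mm per year.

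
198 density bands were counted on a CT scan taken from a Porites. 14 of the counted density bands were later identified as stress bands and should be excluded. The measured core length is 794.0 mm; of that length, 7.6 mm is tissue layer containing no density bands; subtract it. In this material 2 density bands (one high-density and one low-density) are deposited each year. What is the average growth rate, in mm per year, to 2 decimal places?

Adjusted count: 198 − 14 = 184 density bands.
With 2 density bands per year, 184 / 2 = 92 years.
Net length = 794.0 − 7.6 = 786.4 mm.
786.4 mm over 92 years gives 786.4 / 92 ≈ 8.55 mm per year.

8.55 mm per year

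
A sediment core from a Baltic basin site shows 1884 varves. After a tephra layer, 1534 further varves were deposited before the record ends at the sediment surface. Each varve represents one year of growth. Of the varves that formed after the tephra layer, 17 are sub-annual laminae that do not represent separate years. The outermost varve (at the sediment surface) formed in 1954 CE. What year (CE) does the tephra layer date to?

1534 varves formed after the tephra layer.
Removing the 17 false varves leaves 1534 − 17 = 1517 true varves beyond the tephra layer.
1954 − 1517 = 437 CE.

437 CE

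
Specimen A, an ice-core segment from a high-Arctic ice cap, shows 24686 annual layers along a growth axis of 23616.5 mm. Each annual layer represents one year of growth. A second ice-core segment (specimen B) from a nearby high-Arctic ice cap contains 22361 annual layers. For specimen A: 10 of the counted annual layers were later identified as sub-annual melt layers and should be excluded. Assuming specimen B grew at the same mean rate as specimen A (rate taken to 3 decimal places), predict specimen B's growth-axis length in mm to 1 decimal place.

21399.5 mm

Specimen A: after corrections the count is 24686 − 10 = 24676 annual layers.
A: Mean rate = 23616.5 mm / 24676 years ≈ 0.957 mm/year.
For B, 0.957 mm/year × 22361 years = 21399.5 mm.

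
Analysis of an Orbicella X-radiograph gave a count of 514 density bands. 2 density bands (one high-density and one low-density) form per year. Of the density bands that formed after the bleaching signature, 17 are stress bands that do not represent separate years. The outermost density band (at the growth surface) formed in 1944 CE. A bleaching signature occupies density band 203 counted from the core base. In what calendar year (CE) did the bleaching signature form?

1797 CE

514 − 203 = 311 density bands lie beyond the bleaching signature toward the growth surface.
311 − 17 false = 294 true density bands after the bleaching signature.
With 2 density bands per year, 294 / 2 = 147 years.
Counting back 147 years from 1944 CE places the bleaching signature in 1944 − 147 = 1797 CE.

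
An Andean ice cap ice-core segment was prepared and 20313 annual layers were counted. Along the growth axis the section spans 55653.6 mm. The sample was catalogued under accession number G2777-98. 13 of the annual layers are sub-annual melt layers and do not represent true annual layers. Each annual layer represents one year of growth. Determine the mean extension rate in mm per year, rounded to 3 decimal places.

2.742 mm per year

After corrections the count is 20313 − 13 = 20300 annual layers.
Extension rate ≈ 55653.6 / 20300 = 2.742 mm per year.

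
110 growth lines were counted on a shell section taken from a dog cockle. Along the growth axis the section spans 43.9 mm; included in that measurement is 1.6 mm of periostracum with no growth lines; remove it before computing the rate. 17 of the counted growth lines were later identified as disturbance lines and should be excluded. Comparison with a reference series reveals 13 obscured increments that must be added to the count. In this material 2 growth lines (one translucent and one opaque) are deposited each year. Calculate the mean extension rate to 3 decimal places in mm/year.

0.798 mm/year

True growth line count = 110 − 17 + 13 = 106.
With 2 growth lines per year, 106 / 2 = 53 years.
Removing the 1.6 mm offcut leaves 43.9 − 1.6 = 42.3 mm.
Mean rate = 42.3 mm / 53 years ≈ 0.798 mm/year.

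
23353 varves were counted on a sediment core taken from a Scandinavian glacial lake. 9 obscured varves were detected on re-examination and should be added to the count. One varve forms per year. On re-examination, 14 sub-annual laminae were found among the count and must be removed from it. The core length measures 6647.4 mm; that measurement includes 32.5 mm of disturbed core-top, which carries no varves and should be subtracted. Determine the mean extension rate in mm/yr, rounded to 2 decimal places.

0.28 mm/yr

After corrections the count is 23353 − 14 + 9 = 23348 varves.
The growth record spans 6647.4 − 32.5 = 6614.9 mm.
Mean rate = 6614.9 mm / 23348 years ≈ 0.28 mm/yr.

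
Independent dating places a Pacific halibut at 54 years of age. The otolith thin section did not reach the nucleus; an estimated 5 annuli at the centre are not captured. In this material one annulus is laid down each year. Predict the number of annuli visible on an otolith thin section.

One annulus per year gives 54 annuli over 54 years.
Subtracting the 5 annuli not captured gives 54 − 5 = 49 annuli in the record.

49 annuli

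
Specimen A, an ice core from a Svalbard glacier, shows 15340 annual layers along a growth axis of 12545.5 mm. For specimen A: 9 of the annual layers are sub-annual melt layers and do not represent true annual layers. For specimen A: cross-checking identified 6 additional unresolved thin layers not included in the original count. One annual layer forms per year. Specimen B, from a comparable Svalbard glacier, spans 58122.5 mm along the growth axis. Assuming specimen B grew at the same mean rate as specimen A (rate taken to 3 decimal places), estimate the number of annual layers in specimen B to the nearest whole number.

Specimen A: correcting the raw count gives 15340 − 9 + 6 = 15337 true annual layers.
A: 12545.5 mm over 15337 years gives 12545.5 / 15337 ≈ 0.818 mm/yr.
B spans 58122.5 / 0.818 = 71054.40 years ≈ 71054 annual layers.

71054 annual layers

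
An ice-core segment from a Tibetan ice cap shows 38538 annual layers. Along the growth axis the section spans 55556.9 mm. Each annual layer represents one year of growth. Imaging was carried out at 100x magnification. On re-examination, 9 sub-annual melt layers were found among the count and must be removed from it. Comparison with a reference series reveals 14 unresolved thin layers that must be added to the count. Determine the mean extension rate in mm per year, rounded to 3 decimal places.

Correcting the raw count gives 38538 − 9 + 14 = 38543 true annual layers.
55556.9 mm over 38543 years gives 55556.9 / 38543 ≈ 1.441 mm per year.

1.441 mm per year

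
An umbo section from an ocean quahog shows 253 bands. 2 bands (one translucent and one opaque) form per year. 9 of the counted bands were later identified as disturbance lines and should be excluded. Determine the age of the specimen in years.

After corrections the count is 253 − 9 = 244 bands.
Dividing by 2 bands per year: 244 / 2 = 122 years.

122 yr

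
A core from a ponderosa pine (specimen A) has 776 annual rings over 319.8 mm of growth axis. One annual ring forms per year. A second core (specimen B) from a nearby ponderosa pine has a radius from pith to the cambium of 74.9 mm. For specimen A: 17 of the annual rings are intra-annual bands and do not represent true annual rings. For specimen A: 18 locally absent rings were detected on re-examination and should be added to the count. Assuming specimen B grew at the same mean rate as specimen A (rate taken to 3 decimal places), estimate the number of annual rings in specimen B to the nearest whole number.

Specimen A: adjusted count: 776 − 17 + 18 = 777 annual rings.
A: 319.8 mm over 777 years gives 319.8 / 777 ≈ 0.412 mm per year.
Specimen B: 74.9 mm / 0.412 mm per year = 181.80 years ≈ 182 annual rings.

182 annual rings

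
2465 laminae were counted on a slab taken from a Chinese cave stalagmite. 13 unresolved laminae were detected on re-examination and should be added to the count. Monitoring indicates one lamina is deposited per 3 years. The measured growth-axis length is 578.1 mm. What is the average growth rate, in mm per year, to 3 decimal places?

0.078 mm per year

Correcting the raw count gives 2465 + 13 = 2478 true laminae.
2478 laminae at 3 years each span 2478 × 3 = 7434 years.
Mean rate = 578.1 mm / 7434 years ≈ 0.078 mm per year.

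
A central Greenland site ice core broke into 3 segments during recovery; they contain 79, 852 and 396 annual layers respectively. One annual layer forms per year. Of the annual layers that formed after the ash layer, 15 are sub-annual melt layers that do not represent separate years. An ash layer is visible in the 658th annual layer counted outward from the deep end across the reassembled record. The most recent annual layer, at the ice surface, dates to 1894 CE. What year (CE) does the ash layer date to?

1240 CE

Total annual layers = 79 + 852 + 396 = 1327.
1327 − 658 = 669 annual layers lie beyond the ash layer toward the ice surface.
Removing the 15 false annual layers leaves 669 − 15 = 654 true annual layers beyond the ash layer.
Counting back 654 years from 1894 CE places the ash layer in 1894 − 654 = 1240 CE.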